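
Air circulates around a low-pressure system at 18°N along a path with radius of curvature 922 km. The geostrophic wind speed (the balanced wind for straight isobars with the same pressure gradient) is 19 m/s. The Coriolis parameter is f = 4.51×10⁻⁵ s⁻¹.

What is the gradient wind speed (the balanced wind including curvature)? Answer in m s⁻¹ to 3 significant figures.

14.2 m s⁻¹

Around a low, centrifugal force acts outward with Coriolis, so pressure-gradient force balances both:
(1/ρ)|∂P/∂n| = fV + V²/R  →  V² + fR·V − fR·V_g = 0
With fR = 4.51×10⁻⁵ × 922×10³ m = 41.6 m/s:
V = [−fR + √((fR)² + 4 fR V_g)]/2 = [−41.6 + √(41.6² + 4×41.6×19)]/2 = 14.2 m/s
Subgeostrophic (V < V_g = 19 m/s), as expected around a low.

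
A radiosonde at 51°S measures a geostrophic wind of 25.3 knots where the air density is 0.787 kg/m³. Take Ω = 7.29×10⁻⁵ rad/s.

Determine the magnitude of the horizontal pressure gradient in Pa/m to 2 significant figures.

1.2×10⁻³ Pa/m

Coriolis parameter at 51°S:
f = 2Ω sin φ = 2 × 7.29×10⁻⁵ × sin 51° = 1.13×10⁻⁴ s⁻¹
Wind speed in SI: 25.3 knots = 13.0 m/s
Geostrophic balance rearranged: |∂P/∂n| = f ρ V_g
|∂P/∂n| = 1.13×10⁻⁴ × 0.787 × 13.0 = 1.16×10⁻³ Pa/m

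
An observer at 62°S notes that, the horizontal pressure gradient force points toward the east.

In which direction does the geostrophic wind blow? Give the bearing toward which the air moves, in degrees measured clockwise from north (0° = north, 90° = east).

The pressure-gradient force points toward the east (bearing 090°).
Geostrophic balance: in the Southern Hemisphere the Coriolis force deflects motion to the left, so the geostrophic wind blows 90° to the left of the pressure-gradient force (low pressure on the right).
Rotating 090° by 90° counterclockwise gives 000° — the wind blows toward the north.

000°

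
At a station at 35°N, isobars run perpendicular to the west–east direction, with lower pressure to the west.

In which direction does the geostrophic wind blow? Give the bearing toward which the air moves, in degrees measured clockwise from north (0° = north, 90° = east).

The pressure-gradient force points toward the west (bearing 270°).
Geostrophic balance: in the Northern Hemisphere the Coriolis force deflects motion to the right, so the geostrophic wind blows 90° to the right of the pressure-gradient force (low pressure on the left).
Rotating 270° by 90° clockwise gives 000° — the wind blows toward the north.

000°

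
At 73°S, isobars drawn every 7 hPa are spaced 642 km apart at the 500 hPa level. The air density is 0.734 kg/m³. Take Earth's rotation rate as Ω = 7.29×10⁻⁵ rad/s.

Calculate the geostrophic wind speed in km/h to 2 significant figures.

Coriolis parameter at 73°S:
f = 2Ω sin φ = 2 × 7.29×10⁻⁵ × sin 73° = 1.39×10⁻⁴ s⁻¹
Pressure gradient: |∂P/∂n| = 700 Pa / 642000 m = 1.09×10⁻³ Pa/m
Geostrophic balance (pressure-gradient force = Coriolis force):
V_g = (1/(fρ)) |∂P/∂n| = 1.09×10⁻³ / (1.39×10⁻⁴ × 0.734) = 10.7 m/s
Converting: 10.7 m/s × 3.6 = 38 km/h

38 km/h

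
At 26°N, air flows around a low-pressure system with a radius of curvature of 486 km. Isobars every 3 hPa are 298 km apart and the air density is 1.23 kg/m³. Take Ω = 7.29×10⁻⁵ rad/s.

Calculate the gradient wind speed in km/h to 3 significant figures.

35.1 km/h

Coriolis parameter at 26°N:
f = 2Ω sin φ = 2 × 7.29×10⁻⁵ × sin 26° = 6.39×10⁻⁵ s⁻¹
Pressure gradient: |∂P/∂n| = 300 Pa / 298000 m = 1.01×10⁻³ Pa/m
Geostrophic speed: V_g = |∂P/∂n|/(fρ) = 1.01×10⁻³/(6.39×10⁻⁵ × 1.23) = 12.8 m/s
Around a low, centrifugal force acts outward with Coriolis, so pressure-gradient force balances both:
(1/ρ)|∂P/∂n| = fV + V²/R  →  V² + fR·V − fR·V_g = 0
With fR = 6.39×10⁻⁵ × 486×10³ m = 31.1 m/s:
V = [−fR + √((fR)² + 4 fR V_g)]/2 = [−31.1 + √(31.1² + 4×31.1×12.8)]/2 = 9.75 m/s
Subgeostrophic (V < V_g = 12.8 m/s), as expected around a low.
Converting: 9.75 m/s × 3.6 = 35.1 km/h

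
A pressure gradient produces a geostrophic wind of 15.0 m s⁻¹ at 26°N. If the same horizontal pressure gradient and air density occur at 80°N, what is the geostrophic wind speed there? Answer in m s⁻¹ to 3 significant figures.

6.68 m s⁻¹

With the same pressure gradient and density, V_g ∝ 1/f ∝ 1/sin φ.
V₂ = V₁ · sin φ₁ / sin φ₂ = 15.0 × sin 26° / sin 80°
V₂ = 15.0 × 0.4384/0.9848 = 6.68 m s⁻¹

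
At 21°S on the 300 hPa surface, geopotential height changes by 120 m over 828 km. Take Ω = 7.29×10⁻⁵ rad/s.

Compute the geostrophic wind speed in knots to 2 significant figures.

Coriolis parameter at 21°S:
f = 2Ω sin φ = 2 × 7.29×10⁻⁵ × sin 21° = 5.23×10⁻⁵ s⁻¹
Height gradient: |∂Z/∂n| = 120 m / 828000 m = 1.45×10⁻⁴
On a pressure surface, geostrophic balance gives V_g = (g/f)|∂Z/∂n|:
V_g = 9.81 × 1.45×10⁻⁴ / 5.23×10⁻⁵ = 27.2 m/s
Converting: 27.2 m/s × 1.944 = 53 knots

53 knots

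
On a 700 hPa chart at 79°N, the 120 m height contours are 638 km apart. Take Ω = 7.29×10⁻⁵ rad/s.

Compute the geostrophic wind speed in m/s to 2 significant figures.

13 m/s

Coriolis parameter at 79°N:
f = 2Ω sin φ = 2 × 7.29×10⁻⁵ × sin 79° = 1.43×10⁻⁴ s⁻¹
Height gradient: |∂Z/∂n| = 120 m / 638000 m = 1.88×10⁻⁴
On a pressure surface, geostrophic balance gives V_g = (g/f)|∂Z/∂n|:
V_g = 9.81 × 1.88×10⁻⁴ / 1.43×10⁻⁴ = 12.9 m/s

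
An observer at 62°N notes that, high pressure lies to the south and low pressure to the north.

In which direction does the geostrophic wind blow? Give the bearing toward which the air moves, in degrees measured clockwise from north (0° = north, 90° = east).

090°

The pressure-gradient force points toward the north (bearing 000°).
Geostrophic balance: in the Northern Hemisphere the Coriolis force deflects motion to the right, so the geostrophic wind blows 90° to the right of the pressure-gradient force (low pressure on the left).
Rotating 000° by 90° clockwise gives 090° — the wind blows toward the east.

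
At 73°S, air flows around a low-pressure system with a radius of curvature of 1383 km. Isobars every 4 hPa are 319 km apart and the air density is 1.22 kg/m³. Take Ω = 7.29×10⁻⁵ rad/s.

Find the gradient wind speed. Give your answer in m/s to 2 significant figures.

Coriolis parameter at 73°S:
f = 2Ω sin φ = 2 × 7.29×10⁻⁵ × sin 73° = 1.39×10⁻⁴ s⁻¹
Pressure gradient: |∂P/∂n| = 400 Pa / 319000 m = 1.25×10⁻³ Pa/m
Geostrophic speed: V_g = |∂P/∂n|/(fρ) = 1.25×10⁻³/(1.39×10⁻⁴ × 1.22) = 7.37 m/s
Around a low, centrifugal force acts outward with Coriolis, so pressure-gradient force balances both:
(1/ρ)|∂P/∂n| = fV + V²/R  →  V² + fR·V − fR·V_g = 0
With fR = 1.39×10⁻⁴ × 1383×10³ m = 193 m/s:
V = [−fR + √((fR)² + 4 fR V_g)]/2 = [−193 + √(193² + 4×193×7.37)]/2 = 7.11 m/s
Subgeostrophic (V < V_g = 7.37 m/s), as expected around a low.

7.1 m/s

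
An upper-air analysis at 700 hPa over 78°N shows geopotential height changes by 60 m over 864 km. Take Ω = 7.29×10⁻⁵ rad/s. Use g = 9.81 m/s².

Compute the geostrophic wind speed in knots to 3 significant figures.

9.29 knots

Coriolis parameter at 78°N:
f = 2Ω sin φ = 2 × 7.29×10⁻⁵ × sin 78° = 1.43×10⁻⁴ s⁻¹
Height gradient: |∂Z/∂n| = 60 m / 864000 m = 6.94×10⁻⁵
On a pressure surface, geostrophic balance gives V_g = (g/f)|∂Z/∂n|:
V_g = 9.81 × 6.94×10⁻⁵ / 1.43×10⁻⁴ = 4.78 m/s
Converting: 4.78 m/s × 1.944 = 9.29 knots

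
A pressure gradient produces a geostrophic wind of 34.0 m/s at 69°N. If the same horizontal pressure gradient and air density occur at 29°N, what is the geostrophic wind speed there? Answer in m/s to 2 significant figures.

With the same pressure gradient and density, V_g ∝ 1/f ∝ 1/sin φ.
V₂ = V₁ · sin φ₁ / sin φ₂ = 34.0 × sin 69° / sin 29°
V₂ = 34.0 × 0.9336/0.4848 = 65 m/s

65 m/s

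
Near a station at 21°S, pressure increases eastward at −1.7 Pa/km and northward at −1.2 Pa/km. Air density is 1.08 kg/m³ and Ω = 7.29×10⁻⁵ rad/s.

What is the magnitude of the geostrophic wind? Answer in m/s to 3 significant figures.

36.9 m/s

Coriolis parameter at 21°S:
f = 2Ω sin φ = 2 × 7.29×10⁻⁵ × sin 21° = 5.23×10⁻⁵ s⁻¹
In the Southern Hemisphere f is negative: f = −5.23×10⁻⁵ s⁻¹.
Component geostrophic relations (x east, y north):
u_g = −(1/(fρ)) ∂P/∂y,  v_g = (1/(fρ)) ∂P/∂x
u_g = −(−1.2×10⁻³)/(−5.23×10⁻⁵ × 1.08) = −21.3 m/s;  v_g = (−1.7×10⁻³)/(−5.23×10⁻⁵ × 1.08) = 30.1 m/s
|V_g| = √(u_g² + v_g²) = 36.9 m/s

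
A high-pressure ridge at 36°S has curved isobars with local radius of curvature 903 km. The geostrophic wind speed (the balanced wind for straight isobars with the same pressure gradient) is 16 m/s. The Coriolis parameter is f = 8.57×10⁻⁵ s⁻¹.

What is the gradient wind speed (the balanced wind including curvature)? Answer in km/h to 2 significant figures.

81 km/h

Around a high, pressure-gradient force acts outward with centrifugal, so Coriolis balances both:
fV = (1/ρ)|∂P/∂n| + V²/R  →  V² − fR·V + fR·V_g = 0
With fR = 8.57×10⁻⁵ × 903×10³ m = 77.4 m/s:
V = [fR − √((fR)² − 4 fR V_g)]/2 = [77.4 − √(77.4² − 4×77.4×16)]/2 = 22.6 m/s
Supergeostrophic (V > V_g = 16 m/s), as expected around a high.
Converting: 22.6 m/s × 3.6 = 81 km/h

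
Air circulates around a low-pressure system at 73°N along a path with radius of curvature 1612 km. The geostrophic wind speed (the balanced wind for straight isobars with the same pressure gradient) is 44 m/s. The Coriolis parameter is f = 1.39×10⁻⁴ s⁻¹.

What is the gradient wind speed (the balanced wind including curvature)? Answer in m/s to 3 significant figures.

37.7 m/s

Around a low, centrifugal force acts outward with Coriolis, so pressure-gradient force balances both:
(1/ρ)|∂P/∂n| = fV + V²/R  →  V² + fR·V − fR·V_g = 0
With fR = 1.39×10⁻⁴ × 1612×10³ m = 224 m/s:
V = [−fR + √((fR)² + 4 fR V_g)]/2 = [−224 + √(224² + 4×224×44)]/2 = 37.7 m/s
Subgeostrophic (V < V_g = 44 m/s), as expected around a low.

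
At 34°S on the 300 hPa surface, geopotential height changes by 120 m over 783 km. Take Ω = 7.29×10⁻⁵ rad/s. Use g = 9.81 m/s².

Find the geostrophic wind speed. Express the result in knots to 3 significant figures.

35.8 knots

Coriolis parameter at 34°S:
f = 2Ω sin φ = 2 × 7.29×10⁻⁵ × sin 34° = 8.15×10⁻⁵ s⁻¹
Height gradient: |∂Z/∂n| = 120 m / 783000 m = 1.53×10⁻⁴
On a pressure surface, geostrophic balance gives V_g = (g/f)|∂Z/∂n|:
V_g = 9.81 × 1.53×10⁻⁴ / 8.15×10⁻⁵ = 18.4 m/s
Converting: 18.4 m/s × 1.944 = 35.8 knots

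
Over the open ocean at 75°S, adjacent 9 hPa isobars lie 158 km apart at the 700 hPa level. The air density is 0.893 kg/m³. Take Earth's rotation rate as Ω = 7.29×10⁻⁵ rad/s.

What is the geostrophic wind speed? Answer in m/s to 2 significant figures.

Coriolis parameter at 75°S:
f = 2Ω sin φ = 2 × 7.29×10⁻⁵ × sin 75° = 1.41×10⁻⁴ s⁻¹
Pressure gradient: |∂P/∂n| = 900 Pa / 158000 m = 5.70×10⁻³ Pa/m
Geostrophic balance (pressure-gradient force = Coriolis force):
V_g = (1/(fρ)) |∂P/∂n| = 5.70×10⁻³ / (1.41×10⁻⁴ × 0.893) = 45.3 m/s

45 m/s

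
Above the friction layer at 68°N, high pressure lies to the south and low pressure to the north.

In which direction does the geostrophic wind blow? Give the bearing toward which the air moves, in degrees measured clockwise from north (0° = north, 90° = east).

The pressure-gradient force points toward the north (bearing 000°).
Geostrophic balance: in the Northern Hemisphere the Coriolis force deflects motion to the right, so the geostrophic wind blows 90° to the right of the pressure-gradient force (low pressure on the left).
Rotating 000° by 90° clockwise gives 090° — the wind blows toward the east.

090°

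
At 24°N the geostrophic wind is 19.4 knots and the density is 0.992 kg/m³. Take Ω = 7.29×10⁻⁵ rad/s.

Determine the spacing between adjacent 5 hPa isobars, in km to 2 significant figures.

Coriolis parameter at 24°N:
f = 2Ω sin φ = 2 × 7.29×10⁻⁵ × sin 24° = 5.93×10⁻⁵ s⁻¹
Wind speed in SI: 19.4 knots = 9.98 m/s
Geostrophic balance rearranged: |∂P/∂n| = f ρ V_g
|∂P/∂n| = 5.93×10⁻⁵ × 0.992 × 9.98 = 5.87×10⁻⁴ Pa/m
Isobar spacing: Δn = ΔP/|∂P/∂n| = 500 Pa / 5.87×10⁻⁴ Pa/m = 851624 m ≈ 850 km

850 km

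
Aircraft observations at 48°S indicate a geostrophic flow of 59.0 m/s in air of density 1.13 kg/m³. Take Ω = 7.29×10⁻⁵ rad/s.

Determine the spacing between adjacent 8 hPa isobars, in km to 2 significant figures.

Coriolis parameter at 48°S:
f = 2Ω sin φ = 2 × 7.29×10⁻⁵ × sin 48° = 1.08×10⁻⁴ s⁻¹
Geostrophic balance rearranged: |∂P/∂n| = f ρ V_g
|∂P/∂n| = 1.08×10⁻⁴ × 1.13 × 59.0 = 7.22×10⁻³ Pa/m
Isobar spacing: Δn = ΔP/|∂P/∂n| = 800 Pa / 7.22×10⁻³ Pa/m = 110746 m ≈ 110 km

110 km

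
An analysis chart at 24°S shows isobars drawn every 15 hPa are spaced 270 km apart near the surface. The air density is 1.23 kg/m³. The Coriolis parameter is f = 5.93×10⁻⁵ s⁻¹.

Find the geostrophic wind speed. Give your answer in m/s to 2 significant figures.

76 m/s

Pressure gradient: |∂P/∂n| = 1500 Pa / 270000 m = 5.56×10⁻³ Pa/m
Geostrophic balance (pressure-gradient force = Coriolis force):
V_g = (1/(fρ)) |∂P/∂n| = 5.56×10⁻³ / (5.93×10⁻⁵ × 1.23) = 76.2 m/s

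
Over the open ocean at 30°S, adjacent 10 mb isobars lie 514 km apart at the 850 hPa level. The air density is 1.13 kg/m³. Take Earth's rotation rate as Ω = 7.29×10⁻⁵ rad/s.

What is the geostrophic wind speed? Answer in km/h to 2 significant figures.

Coriolis parameter at 30°S:
f = 2Ω sin φ = 2 × 7.29×10⁻⁵ × sin 30° = 7.29×10⁻⁵ s⁻¹
Pressure gradient: |∂P/∂n| = 1000 Pa / 514000 m = 1.95×10⁻³ Pa/m
Geostrophic balance (pressure-gradient force = Coriolis force):
V_g = (1/(fρ)) |∂P/∂n| = 1.95×10⁻³ / (7.29×10⁻⁵ × 1.13) = 23.6 m/s
Converting: 23.6 m/s × 3.6 = 85 km/h

85 km/h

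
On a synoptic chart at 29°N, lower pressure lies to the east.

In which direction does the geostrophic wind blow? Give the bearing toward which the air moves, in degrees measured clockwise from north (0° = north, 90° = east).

180°

The pressure-gradient force points toward the east (bearing 090°).
Geostrophic balance: in the Northern Hemisphere the Coriolis force deflects motion to the right, so the geostrophic wind blows 90° to the right of the pressure-gradient force (low pressure on the left).
Rotating 090° by 90° clockwise gives 180° — the wind blows toward the south.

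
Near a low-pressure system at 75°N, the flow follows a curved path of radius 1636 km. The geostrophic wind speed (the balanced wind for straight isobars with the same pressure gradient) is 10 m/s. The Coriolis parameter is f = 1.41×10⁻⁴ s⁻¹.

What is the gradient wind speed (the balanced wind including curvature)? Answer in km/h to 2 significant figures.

Around a low, centrifugal force acts outward with Coriolis, so pressure-gradient force balances both:
(1/ρ)|∂P/∂n| = fV + V²/R  →  V² + fR·V − fR·V_g = 0
With fR = 1.41×10⁻⁴ × 1636×10³ m = 231 m/s:
V = [−fR + √((fR)² + 4 fR V_g)]/2 = [−231 + √(231² + 4×231×10)]/2 = 9.6 m/s
Subgeostrophic (V < V_g = 10 m/s), as expected around a low.
Converting: 9.6 m/s × 3.6 = 35 km/h

35 km/h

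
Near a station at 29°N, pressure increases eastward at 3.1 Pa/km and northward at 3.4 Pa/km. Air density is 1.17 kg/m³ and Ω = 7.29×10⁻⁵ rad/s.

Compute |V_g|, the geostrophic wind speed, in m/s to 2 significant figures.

56 m/s

Coriolis parameter at 29°N:
f = 2Ω sin φ = 2 × 7.29×10⁻⁵ × sin 29° = 7.07×10⁻⁵ s⁻¹
Component geostrophic relations (x east, y north):
u_g = −(1/(fρ)) ∂P/∂y,  v_g = (1/(fρ)) ∂P/∂x
u_g = −(3.4×10⁻³)/(7.07×10⁻⁵ × 1.17) = −41.1 m/s;  v_g = (3.1×10⁻³)/(7.07×10⁻⁵ × 1.17) = 37.5 m/s
|V_g| = √(u_g² + v_g²) = 55.6 m/s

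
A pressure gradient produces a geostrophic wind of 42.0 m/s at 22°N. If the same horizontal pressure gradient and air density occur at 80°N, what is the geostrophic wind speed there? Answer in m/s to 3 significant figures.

With the same pressure gradient and density, V_g ∝ 1/f ∝ 1/sin φ.
V₂ = V₁ · sin φ₁ / sin φ₂ = 42.0 × sin 22° / sin 80°
V₂ = 42.0 × 0.3746/0.9848 = 16.0 m/s

16.0 m/s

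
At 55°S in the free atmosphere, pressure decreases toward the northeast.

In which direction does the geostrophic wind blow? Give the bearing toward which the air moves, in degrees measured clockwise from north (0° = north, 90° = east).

The pressure-gradient force points toward the northeast (bearing 045°).
Geostrophic balance: in the Southern Hemisphere the Coriolis force deflects motion to the left, so the geostrophic wind blows 90° to the left of the pressure-gradient force (low pressure on the right).
Rotating 045° by 90° counterclockwise gives 315° — the wind blows toward the northwest.

315°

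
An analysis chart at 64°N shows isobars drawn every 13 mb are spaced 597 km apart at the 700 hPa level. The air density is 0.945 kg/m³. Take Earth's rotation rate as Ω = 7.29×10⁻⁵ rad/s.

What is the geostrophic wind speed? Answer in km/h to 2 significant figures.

63 km/h

Coriolis parameter at 64°N:
f = 2Ω sin φ = 2 × 7.29×10⁻⁵ × sin 64° = 1.31×10⁻⁴ s⁻¹
Pressure gradient: |∂P/∂n| = 1300 Pa / 597000 m = 2.18×10⁻³ Pa/m
Geostrophic balance (pressure-gradient force = Coriolis force):
V_g = (1/(fρ)) |∂P/∂n| = 2.18×10⁻³ / (1.31×10⁻⁴ × 0.945) = 17.6 m/s
Converting: 17.6 m/s × 3.6 = 63 km/h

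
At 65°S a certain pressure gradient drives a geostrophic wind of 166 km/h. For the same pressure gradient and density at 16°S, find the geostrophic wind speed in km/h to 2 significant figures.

With the same pressure gradient and density, V_g ∝ 1/f ∝ 1/sin φ.
V₂ = V₁ · sin φ₁ / sin φ₂ = 166 × sin 65° / sin 16°
V₂ = 166 × 0.9063/0.2756 = 550 km/h

550 km/h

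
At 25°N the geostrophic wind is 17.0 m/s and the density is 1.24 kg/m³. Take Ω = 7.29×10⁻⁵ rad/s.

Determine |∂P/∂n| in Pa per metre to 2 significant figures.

Coriolis parameter at 25°N:
f = 2Ω sin φ = 2 × 7.29×10⁻⁵ × sin 25° = 6.16×10⁻⁵ s⁻¹
Geostrophic balance rearranged: |∂P/∂n| = f ρ V_g
|∂P/∂n| = 6.16×10⁻⁵ × 1.24 × 17.0 = 1.30×10⁻³ Pa/m

1.3×10⁻³ Pa/m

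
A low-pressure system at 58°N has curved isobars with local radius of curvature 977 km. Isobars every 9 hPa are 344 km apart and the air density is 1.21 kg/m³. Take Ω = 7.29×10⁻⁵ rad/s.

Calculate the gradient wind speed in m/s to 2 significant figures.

15 m/s

Coriolis parameter at 58°N:
f = 2Ω sin φ = 2 × 7.29×10⁻⁵ × sin 58° = 1.24×10⁻⁴ s⁻¹
Pressure gradient: |∂P/∂n| = 900 Pa / 344000 m = 2.62×10⁻³ Pa/m
Geostrophic speed: V_g = |∂P/∂n|/(fρ) = 2.62×10⁻³/(1.24×10⁻⁴ × 1.21) = 17.5 m/s
Around a low, centrifugal force acts outward with Coriolis, so pressure-gradient force balances both:
(1/ρ)|∂P/∂n| = fV + V²/R  →  V² + fR·V − fR·V_g = 0
With fR = 1.24×10⁻⁴ × 977×10³ m = 121 m/s:
V = [−fR + √((fR)² + 4 fR V_g)]/2 = [−121 + √(121² + 4×121×17.5)]/2 = 15.5 m/s
Subgeostrophic (V < V_g = 17.5 m/s), as expected around a low.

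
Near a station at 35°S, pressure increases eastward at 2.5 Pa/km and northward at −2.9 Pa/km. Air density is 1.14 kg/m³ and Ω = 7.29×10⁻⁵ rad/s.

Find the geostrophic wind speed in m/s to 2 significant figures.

40 m/s

Coriolis parameter at 35°S:
f = 2Ω sin φ = 2 × 7.29×10⁻⁵ × sin 35° = 8.36×10⁻⁵ s⁻¹
In the Southern Hemisphere f is negative: f = −8.36×10⁻⁵ s⁻¹.
Component geostrophic relations (x east, y north):
u_g = −(1/(fρ)) ∂P/∂y,  v_g = (1/(fρ)) ∂P/∂x
u_g = −(−2.9×10⁻³)/(−8.36×10⁻⁵ × 1.14) = −30.4 m/s;  v_g = (2.5×10⁻³)/(−8.36×10⁻⁵ × 1.14) = −26.2 m/s
|V_g| = √(u_g² + v_g²) = 40.2 m/s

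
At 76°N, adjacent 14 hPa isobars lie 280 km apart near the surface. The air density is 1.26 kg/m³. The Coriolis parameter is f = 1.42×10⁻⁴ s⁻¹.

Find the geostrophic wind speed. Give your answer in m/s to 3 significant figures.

Pressure gradient: |∂P/∂n| = 1400 Pa / 280000 m = 5.00×10⁻³ Pa/m
Geostrophic balance (pressure-gradient force = Coriolis force):
V_g = (1/(fρ)) |∂P/∂n| = 5.00×10⁻³ / (1.42×10⁻⁴ × 1.26) = 27.9 m/s

27.9 m/s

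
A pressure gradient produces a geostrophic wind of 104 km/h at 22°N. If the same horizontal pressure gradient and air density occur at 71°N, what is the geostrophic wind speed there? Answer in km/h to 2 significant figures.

41 km/h

With the same pressure gradient and density, V_g ∝ 1/f ∝ 1/sin φ.
V₂ = V₁ · sin φ₁ / sin φ₂ = 104 × sin 22° / sin 71°
V₂ = 104 × 0.3746/0.9455 = 41 km/h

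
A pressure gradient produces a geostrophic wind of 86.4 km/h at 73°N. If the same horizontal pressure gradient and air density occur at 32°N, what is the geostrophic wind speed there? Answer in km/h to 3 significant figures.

156 km/h

With the same pressure gradient and density, V_g ∝ 1/f ∝ 1/sin φ.
V₂ = V₁ · sin φ₁ / sin φ₂ = 86.4 × sin 73° / sin 32°
V₂ = 86.4 × 0.9563/0.5299 = 156 km/h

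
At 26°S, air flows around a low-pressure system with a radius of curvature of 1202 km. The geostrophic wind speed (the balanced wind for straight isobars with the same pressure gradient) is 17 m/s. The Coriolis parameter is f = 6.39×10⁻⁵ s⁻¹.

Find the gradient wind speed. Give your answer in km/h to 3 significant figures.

Around a low, centrifugal force acts outward with Coriolis, so pressure-gradient force balances both:
(1/ρ)|∂P/∂n| = fV + V²/R  →  V² + fR·V − fR·V_g = 0
With fR = 6.39×10⁻⁵ × 1202×10³ m = 76.8 m/s:
V = [−fR + √((fR)² + 4 fR V_g)]/2 = [−76.8 + √(76.8² + 4×76.8×17)]/2 = 14.3 m/s
Subgeostrophic (V < V_g = 17 m/s), as expected around a low.
Converting: 14.3 m/s × 3.6 = 51.6 km/h

51.6 km/h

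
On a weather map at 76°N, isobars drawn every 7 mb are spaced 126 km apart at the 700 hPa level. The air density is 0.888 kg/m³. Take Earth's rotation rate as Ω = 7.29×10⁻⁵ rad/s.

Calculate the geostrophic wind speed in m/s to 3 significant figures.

44.2 m/s

Coriolis parameter at 76°N:
f = 2Ω sin φ = 2 × 7.29×10⁻⁵ × sin 76° = 1.41×10⁻⁴ s⁻¹
Pressure gradient: |∂P/∂n| = 700 Pa / 126000 m = 5.56×10⁻³ Pa/m
Geostrophic balance (pressure-gradient force = Coriolis force):
V_g = (1/(fρ)) |∂P/∂n| = 5.56×10⁻³ / (1.41×10⁻⁴ × 0.888) = 44.2 m/s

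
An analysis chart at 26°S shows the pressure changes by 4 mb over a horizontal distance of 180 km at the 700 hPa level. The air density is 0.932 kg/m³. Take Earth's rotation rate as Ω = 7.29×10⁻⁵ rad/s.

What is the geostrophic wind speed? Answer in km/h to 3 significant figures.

134 km/h

Coriolis parameter at 26°S:
f = 2Ω sin φ = 2 × 7.29×10⁻⁵ × sin 26° = 6.39×10⁻⁵ s⁻¹
Pressure gradient: |∂P/∂n| = 400 Pa / 180000 m = 2.22×10⁻³ Pa/m
Geostrophic balance (pressure-gradient force = Coriolis force):
V_g = (1/(fρ)) |∂P/∂n| = 2.22×10⁻³ / (6.39×10⁻⁵ × 0.932) = 37.3 m/s
Converting: 37.3 m/s × 3.6 = 134 km/h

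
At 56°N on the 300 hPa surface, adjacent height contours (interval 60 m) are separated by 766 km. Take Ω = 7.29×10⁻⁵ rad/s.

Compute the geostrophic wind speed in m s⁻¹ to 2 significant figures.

6.4 m s⁻¹

Coriolis parameter at 56°N:
f = 2Ω sin φ = 2 × 7.29×10⁻⁵ × sin 56° = 1.21×10⁻⁴ s⁻¹
Height gradient: |∂Z/∂n| = 60 m / 766000 m = 7.83×10⁻⁵
On a pressure surface, geostrophic balance gives V_g = (g/f)|∂Z/∂n|:
V_g = 9.81 × 7.83×10⁻⁵ / 1.21×10⁻⁴ = 6.36 m/s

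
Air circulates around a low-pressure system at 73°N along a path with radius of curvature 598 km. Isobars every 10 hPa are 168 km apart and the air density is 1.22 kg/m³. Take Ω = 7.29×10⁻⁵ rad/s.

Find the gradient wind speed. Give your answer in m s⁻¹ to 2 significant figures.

Coriolis parameter at 73°N:
f = 2Ω sin φ = 2 × 7.29×10⁻⁵ × sin 73° = 1.39×10⁻⁴ s⁻¹
Pressure gradient: |∂P/∂n| = 1000 Pa / 168000 m = 5.95×10⁻³ Pa/m
Geostrophic speed: V_g = |∂P/∂n|/(fρ) = 5.95×10⁻³/(1.39×10⁻⁴ × 1.22) = 35.0 m/s
Around a low, centrifugal force acts outward with Coriolis, so pressure-gradient force balances both:
(1/ρ)|∂P/∂n| = fV + V²/R  →  V² + fR·V − fR·V_g = 0
With fR = 1.39×10⁻⁴ × 598×10³ m = 83.4 m/s:
V = [−fR + √((fR)² + 4 fR V_g)]/2 = [−83.4 + √(83.4² + 4×83.4×35)]/2 = 26.5 m/s
Subgeostrophic (V < V_g = 35 m/s), as expected around a low.

27 m s⁻¹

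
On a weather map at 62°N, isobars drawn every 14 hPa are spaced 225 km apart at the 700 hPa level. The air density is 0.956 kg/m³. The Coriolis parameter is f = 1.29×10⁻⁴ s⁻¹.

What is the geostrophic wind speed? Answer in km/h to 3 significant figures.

182 km/h

Pressure gradient: |∂P/∂n| = 1400 Pa / 225000 m = 6.22×10⁻³ Pa/m
Geostrophic balance (pressure-gradient force = Coriolis force):
V_g = (1/(fρ)) |∂P/∂n| = 6.22×10⁻³ / (1.29×10⁻⁴ × 0.956) = 50.5 m/s
Converting: 50.5 m/s × 3.6 = 182 km/h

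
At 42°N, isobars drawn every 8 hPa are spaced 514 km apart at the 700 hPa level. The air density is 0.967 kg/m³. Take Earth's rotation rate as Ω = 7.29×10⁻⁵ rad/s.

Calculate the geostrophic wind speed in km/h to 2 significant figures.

59 km/h

Coriolis parameter at 42°N:
f = 2Ω sin φ = 2 × 7.29×10⁻⁵ × sin 42° = 9.76×10⁻⁵ s⁻¹
Pressure gradient: |∂P/∂n| = 800 Pa / 514000 m = 1.56×10⁻³ Pa/m
Geostrophic balance (pressure-gradient force = Coriolis force):
V_g = (1/(fρ)) |∂P/∂n| = 1.56×10⁻³ / (9.76×10⁻⁵ × 0.967) = 16.5 m/s
Converting: 16.5 m/s × 3.6 = 59 km/h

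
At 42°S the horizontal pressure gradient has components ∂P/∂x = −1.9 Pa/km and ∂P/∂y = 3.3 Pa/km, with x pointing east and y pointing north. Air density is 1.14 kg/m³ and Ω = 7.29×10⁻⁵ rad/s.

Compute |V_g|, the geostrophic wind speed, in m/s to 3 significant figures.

34.2 m/s

Coriolis parameter at 42°S:
f = 2Ω sin φ = 2 × 7.29×10⁻⁵ × sin 42° = 9.76×10⁻⁵ s⁻¹
In the Southern Hemisphere f is negative: f = −9.76×10⁻⁵ s⁻¹.
Component geostrophic relations (x east, y north):
u_g = −(1/(fρ)) ∂P/∂y,  v_g = (1/(fρ)) ∂P/∂x
u_g = −(3.3×10⁻³)/(−9.76×10⁻⁵ × 1.14) = 29.7 m/s;  v_g = (−1.9×10⁻³)/(−9.76×10⁻⁵ × 1.14) = 17.1 m/s
|V_g| = √(u_g² + v_g²) = 34.2 m/s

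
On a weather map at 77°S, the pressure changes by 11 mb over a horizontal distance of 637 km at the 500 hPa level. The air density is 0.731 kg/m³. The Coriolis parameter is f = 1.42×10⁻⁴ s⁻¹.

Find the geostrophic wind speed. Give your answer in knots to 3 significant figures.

32.3 knots

Pressure gradient: |∂P/∂n| = 1100 Pa / 637000 m = 1.73×10⁻³ Pa/m
Geostrophic balance (pressure-gradient force = Coriolis force):
V_g = (1/(fρ)) |∂P/∂n| = 1.73×10⁻³ / (1.42×10⁻⁴ × 0.731) = 16.6 m/s
Converting: 16.6 m/s × 1.944 = 32.3 knots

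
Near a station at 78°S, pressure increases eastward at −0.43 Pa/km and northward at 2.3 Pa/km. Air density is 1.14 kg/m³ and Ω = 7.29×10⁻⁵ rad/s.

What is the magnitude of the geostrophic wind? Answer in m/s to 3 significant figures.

14.4 m/s

Coriolis parameter at 78°S:
f = 2Ω sin φ = 2 × 7.29×10⁻⁵ × sin 78° = 1.43×10⁻⁴ s⁻¹
In the Southern Hemisphere f is negative: f = −1.43×10⁻⁴ s⁻¹.
Component geostrophic relations (x east, y north):
u_g = −(1/(fρ)) ∂P/∂y,  v_g = (1/(fρ)) ∂P/∂x
u_g = −(2.3×10⁻³)/(−1.43×10⁻⁴ × 1.14) = 14.1 m/s;  v_g = (−0.43×10⁻³)/(−1.43×10⁻⁴ × 1.14) = 2.64 m/s
|V_g| = √(u_g² + v_g²) = 14.4 m/s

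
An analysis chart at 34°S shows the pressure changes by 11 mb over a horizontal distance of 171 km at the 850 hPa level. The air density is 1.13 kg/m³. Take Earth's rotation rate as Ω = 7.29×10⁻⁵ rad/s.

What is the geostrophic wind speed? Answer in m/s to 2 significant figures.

70 m/s

Coriolis parameter at 34°S:
f = 2Ω sin φ = 2 × 7.29×10⁻⁵ × sin 34° = 8.15×10⁻⁵ s⁻¹
Pressure gradient: |∂P/∂n| = 1100 Pa / 171000 m = 6.43×10⁻³ Pa/m
Geostrophic balance (pressure-gradient force = Coriolis force):
V_g = (1/(fρ)) |∂P/∂n| = 6.43×10⁻³ / (8.15×10⁻⁵ × 1.13) = 69.8 m/s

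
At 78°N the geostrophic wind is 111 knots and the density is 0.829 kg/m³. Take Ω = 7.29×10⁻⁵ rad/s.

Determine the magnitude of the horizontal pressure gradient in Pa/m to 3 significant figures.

Coriolis parameter at 78°N:
f = 2Ω sin φ = 2 × 7.29×10⁻⁵ × sin 78° = 1.43×10⁻⁴ s⁻¹
Wind speed in SI: 111 knots = 57.1 m/s
Geostrophic balance rearranged: |∂P/∂n| = f ρ V_g
|∂P/∂n| = 1.43×10⁻⁴ × 0.829 × 57.1 = 6.75×10⁻³ Pa/m

6.75×10⁻³ Pa/m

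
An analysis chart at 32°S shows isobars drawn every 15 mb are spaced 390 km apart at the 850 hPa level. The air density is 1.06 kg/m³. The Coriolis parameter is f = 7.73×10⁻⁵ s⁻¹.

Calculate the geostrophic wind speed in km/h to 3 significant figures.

Pressure gradient: |∂P/∂n| = 1500 Pa / 390000 m = 3.85×10⁻³ Pa/m
Geostrophic balance (pressure-gradient force = Coriolis force):
V_g = (1/(fρ)) |∂P/∂n| = 3.85×10⁻³ / (7.73×10⁻⁵ × 1.06) = 46.9 m/s
Converting: 46.9 m/s × 3.6 = 169 km/h

169 km/h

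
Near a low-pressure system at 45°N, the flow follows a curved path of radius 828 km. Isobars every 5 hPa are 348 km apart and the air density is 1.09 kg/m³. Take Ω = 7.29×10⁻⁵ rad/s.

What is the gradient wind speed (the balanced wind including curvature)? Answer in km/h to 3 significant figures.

Coriolis parameter at 45°N:
f = 2Ω sin φ = 2 × 7.29×10⁻⁵ × sin 45° = 1.03×10⁻⁴ s⁻¹
Pressure gradient: |∂P/∂n| = 500 Pa / 348000 m = 1.44×10⁻³ Pa/m
Geostrophic speed: V_g = |∂P/∂n|/(fρ) = 1.44×10⁻³/(1.03×10⁻⁴ × 1.09) = 12.8 m/s
Around a low, centrifugal force acts outward with Coriolis, so pressure-gradient force balances both:
(1/ρ)|∂P/∂n| = fV + V²/R  →  V² + fR·V − fR·V_g = 0
With fR = 1.03×10⁻⁴ × 828×10³ m = 85.4 m/s:
V = [−fR + √((fR)² + 4 fR V_g)]/2 = [−85.4 + √(85.4² + 4×85.4×12.8)]/2 = 11.3 m/s
Subgeostrophic (V < V_g = 12.8 m/s), as expected around a low.
Converting: 11.3 m/s × 3.6 = 40.7 km/h

40.7 km/h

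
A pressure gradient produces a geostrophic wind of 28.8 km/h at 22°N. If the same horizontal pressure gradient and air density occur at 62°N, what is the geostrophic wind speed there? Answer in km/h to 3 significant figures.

With the same pressure gradient and density, V_g ∝ 1/f ∝ 1/sin φ.
V₂ = V₁ · sin φ₁ / sin φ₂ = 28.8 × sin 22° / sin 62°
V₂ = 28.8 × 0.3746/0.8829 = 12.2 km/h

12.2 km/h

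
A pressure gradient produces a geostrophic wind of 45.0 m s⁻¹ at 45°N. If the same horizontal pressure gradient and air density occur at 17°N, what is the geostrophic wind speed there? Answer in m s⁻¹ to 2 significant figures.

With the same pressure gradient and density, V_g ∝ 1/f ∝ 1/sin φ.
V₂ = V₁ · sin φ₁ / sin φ₂ = 45.0 × sin 45° / sin 17°
V₂ = 45.0 × 0.7071/0.2924 = 110 m s⁻¹

110 m s⁻¹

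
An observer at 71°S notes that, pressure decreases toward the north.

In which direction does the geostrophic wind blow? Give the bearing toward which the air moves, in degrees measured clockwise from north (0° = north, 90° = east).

The pressure-gradient force points toward the north (bearing 000°).
Geostrophic balance: in the Southern Hemisphere the Coriolis force deflects motion to the left, so the geostrophic wind blows 90° to the left of the pressure-gradient force (low pressure on the right).
Rotating 000° by 90° counterclockwise gives 270° — the wind blows toward the west.

270°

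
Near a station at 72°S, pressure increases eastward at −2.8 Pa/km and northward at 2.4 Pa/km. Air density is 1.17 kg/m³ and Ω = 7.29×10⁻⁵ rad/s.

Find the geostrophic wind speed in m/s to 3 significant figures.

Coriolis parameter at 72°S:
f = 2Ω sin φ = 2 × 7.29×10⁻⁵ × sin 72° = 1.39×10⁻⁴ s⁻¹
In the Southern Hemisphere f is negative: f = −1.39×10⁻⁴ s⁻¹.
Component geostrophic relations (x east, y north):
u_g = −(1/(fρ)) ∂P/∂y,  v_g = (1/(fρ)) ∂P/∂x
u_g = −(2.4×10⁻³)/(−1.39×10⁻⁴ × 1.17) = 14.8 m/s;  v_g = (−2.8×10⁻³)/(−1.39×10⁻⁴ × 1.17) = 17.3 m/s
|V_g| = √(u_g² + v_g²) = 22.7 m/s

22.7 m/s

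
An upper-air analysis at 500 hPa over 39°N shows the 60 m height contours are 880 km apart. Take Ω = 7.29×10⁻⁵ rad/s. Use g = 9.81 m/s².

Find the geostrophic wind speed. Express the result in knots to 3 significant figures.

14.2 knots

Coriolis parameter at 39°N:
f = 2Ω sin φ = 2 × 7.29×10⁻⁵ × sin 39° = 9.18×10⁻⁵ s⁻¹
Height gradient: |∂Z/∂n| = 60 m / 880000 m = 6.82×10⁻⁵
On a pressure surface, geostrophic balance gives V_g = (g/f)|∂Z/∂n|:
V_g = 9.81 × 6.82×10⁻⁵ / 9.18×10⁻⁵ = 7.29 m/s
Converting: 7.29 m/s × 1.944 = 14.2 knots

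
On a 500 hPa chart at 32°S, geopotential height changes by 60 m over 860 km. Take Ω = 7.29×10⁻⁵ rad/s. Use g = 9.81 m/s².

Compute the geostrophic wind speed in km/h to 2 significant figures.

32 km/h

Coriolis parameter at 32°S:
f = 2Ω sin φ = 2 × 7.29×10⁻⁵ × sin 32° = 7.73×10⁻⁵ s⁻¹
Height gradient: |∂Z/∂n| = 60 m / 860000 m = 6.98×10⁻⁵
On a pressure surface, geostrophic balance gives V_g = (g/f)|∂Z/∂n|:
V_g = 9.81 × 6.98×10⁻⁵ / 7.73×10⁻⁵ = 8.86 m/s
Converting: 8.86 m/s × 3.6 = 32 km/h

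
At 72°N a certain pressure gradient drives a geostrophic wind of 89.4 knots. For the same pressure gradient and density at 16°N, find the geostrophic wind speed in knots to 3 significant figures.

With the same pressure gradient and density, V_g ∝ 1/f ∝ 1/sin φ.
V₂ = V₁ · sin φ₁ / sin φ₂ = 89.4 × sin 72° / sin 16°
V₂ = 89.4 × 0.9511/0.2756 = 308 knots

308 knots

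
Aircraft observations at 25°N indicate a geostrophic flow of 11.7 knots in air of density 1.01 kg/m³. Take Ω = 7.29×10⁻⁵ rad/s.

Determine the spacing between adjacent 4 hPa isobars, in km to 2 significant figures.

Coriolis parameter at 25°N:
f = 2Ω sin φ = 2 × 7.29×10⁻⁵ × sin 25° = 6.16×10⁻⁵ s⁻¹
Wind speed in SI: 11.7 knots = 6.02 m/s
Geostrophic balance rearranged: |∂P/∂n| = f ρ V_g
|∂P/∂n| = 6.16×10⁻⁵ × 1.01 × 6.02 = 3.75×10⁻⁴ Pa/m
Isobar spacing: Δn = ΔP/|∂P/∂n| = 400 Pa / 3.75×10⁻⁴ Pa/m = 1067847 m ≈ 1100 km

1100 km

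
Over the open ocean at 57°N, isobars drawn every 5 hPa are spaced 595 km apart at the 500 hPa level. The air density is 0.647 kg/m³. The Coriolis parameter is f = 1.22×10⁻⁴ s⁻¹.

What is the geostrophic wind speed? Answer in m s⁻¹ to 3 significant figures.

10.6 m s⁻¹

Pressure gradient: |∂P/∂n| = 500 Pa / 595000 m = 8.40×10⁻⁴ Pa/m
Geostrophic balance (pressure-gradient force = Coriolis force):
V_g = (1/(fρ)) |∂P/∂n| = 8.40×10⁻⁴ / (1.22×10⁻⁴ × 0.647) = 10.6 m/s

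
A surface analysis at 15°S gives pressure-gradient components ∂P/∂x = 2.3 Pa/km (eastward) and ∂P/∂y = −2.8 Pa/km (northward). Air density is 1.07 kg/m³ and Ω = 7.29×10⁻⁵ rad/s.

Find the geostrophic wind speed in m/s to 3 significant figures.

Coriolis parameter at 15°S:
f = 2Ω sin φ = 2 × 7.29×10⁻⁵ × sin 15° = 3.77×10⁻⁵ s⁻¹
In the Southern Hemisphere f is negative: f = −3.77×10⁻⁵ s⁻¹.
Component geostrophic relations (x east, y north):
u_g = −(1/(fρ)) ∂P/∂y,  v_g = (1/(fρ)) ∂P/∂x
u_g = −(−2.8×10⁻³)/(−3.77×10⁻⁵ × 1.07) = −69.3 m/s;  v_g = (2.3×10⁻³)/(−3.77×10⁻⁵ × 1.07) = −57.0 m/s
|V_g| = √(u_g² + v_g²) = 89.7 m/s

89.7 m/s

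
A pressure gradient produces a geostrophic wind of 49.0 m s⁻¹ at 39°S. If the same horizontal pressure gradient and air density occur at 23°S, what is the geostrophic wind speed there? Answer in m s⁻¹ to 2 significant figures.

With the same pressure gradient and density, V_g ∝ 1/f ∝ 1/sin φ.
V₂ = V₁ · sin φ₁ / sin φ₂ = 49.0 × sin 39° / sin 23°
V₂ = 49.0 × 0.6293/0.3907 = 79 m s⁻¹

79 m s⁻¹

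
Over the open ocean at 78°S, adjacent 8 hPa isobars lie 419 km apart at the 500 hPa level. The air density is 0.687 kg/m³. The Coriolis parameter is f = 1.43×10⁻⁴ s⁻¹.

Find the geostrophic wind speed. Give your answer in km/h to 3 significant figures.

70.0 km/h

Pressure gradient: |∂P/∂n| = 800 Pa / 419000 m = 1.91×10⁻³ Pa/m
Geostrophic balance (pressure-gradient force = Coriolis force):
V_g = (1/(fρ)) |∂P/∂n| = 1.91×10⁻³ / (1.43×10⁻⁴ × 0.687) = 19.4 m/s
Converting: 19.4 m/s × 3.6 = 70.0 km/h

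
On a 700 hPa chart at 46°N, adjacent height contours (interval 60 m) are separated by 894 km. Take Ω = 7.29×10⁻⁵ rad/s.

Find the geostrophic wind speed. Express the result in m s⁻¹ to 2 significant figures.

Coriolis parameter at 46°N:
f = 2Ω sin φ = 2 × 7.29×10⁻⁵ × sin 46° = 1.05×10⁻⁴ s⁻¹
Height gradient: |∂Z/∂n| = 60 m / 894000 m = 6.71×10⁻⁵
On a pressure surface, geostrophic balance gives V_g = (g/f)|∂Z/∂n|:
V_g = 9.81 × 6.71×10⁻⁵ / 1.05×10⁻⁴ = 6.28 m/s

6.3 m s⁻¹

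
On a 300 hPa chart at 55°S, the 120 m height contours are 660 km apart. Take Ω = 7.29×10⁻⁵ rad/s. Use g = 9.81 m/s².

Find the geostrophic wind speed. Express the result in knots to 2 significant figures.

29 knots

Coriolis parameter at 55°S:
f = 2Ω sin φ = 2 × 7.29×10⁻⁵ × sin 55° = 1.19×10⁻⁴ s⁻¹
Height gradient: |∂Z/∂n| = 120 m / 660000 m = 1.82×10⁻⁴
On a pressure surface, geostrophic balance gives V_g = (g/f)|∂Z/∂n|:
V_g = 9.81 × 1.82×10⁻⁴ / 1.19×10⁻⁴ = 14.9 m/s
Converting: 14.9 m/s × 1.944 = 29 knots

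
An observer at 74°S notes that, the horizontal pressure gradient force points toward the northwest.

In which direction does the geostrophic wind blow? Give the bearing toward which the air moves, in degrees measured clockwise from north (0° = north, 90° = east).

225°

The pressure-gradient force points toward the northwest (bearing 315°).
Geostrophic balance: in the Southern Hemisphere the Coriolis force deflects motion to the left, so the geostrophic wind blows 90° to the left of the pressure-gradient force (low pressure on the right).
Rotating 315° by 90° counterclockwise gives 225° — the wind blows toward the southwest.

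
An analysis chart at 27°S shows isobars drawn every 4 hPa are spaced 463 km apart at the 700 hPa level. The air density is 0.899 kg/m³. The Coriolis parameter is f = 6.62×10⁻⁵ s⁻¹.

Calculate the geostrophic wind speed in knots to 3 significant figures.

Pressure gradient: |∂P/∂n| = 400 Pa / 463000 m = 8.64×10⁻⁴ Pa/m
Geostrophic balance (pressure-gradient force = Coriolis force):
V_g = (1/(fρ)) |∂P/∂n| = 8.64×10⁻⁴ / (6.62×10⁻⁵ × 0.899) = 14.5 m/s
Converting: 14.5 m/s × 1.944 = 28.2 knots

28.2 knots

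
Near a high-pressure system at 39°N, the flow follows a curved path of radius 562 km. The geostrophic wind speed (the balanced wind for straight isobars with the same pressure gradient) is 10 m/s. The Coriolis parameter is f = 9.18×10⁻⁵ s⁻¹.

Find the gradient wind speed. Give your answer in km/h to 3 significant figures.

48.8 km/h

Around a high, pressure-gradient force acts outward with centrifugal, so Coriolis balances both:
fV = (1/ρ)|∂P/∂n| + V²/R  →  V² − fR·V + fR·V_g = 0
With fR = 9.18×10⁻⁵ × 562×10³ m = 51.6 m/s:
V = [fR − √((fR)² − 4 fR V_g)]/2 = [51.6 − √(51.6² − 4×51.6×10)]/2 = 13.6 m/s
Supergeostrophic (V > V_g = 10 m/s), as expected around a high.
Converting: 13.6 m/s × 3.6 = 48.8 km/h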